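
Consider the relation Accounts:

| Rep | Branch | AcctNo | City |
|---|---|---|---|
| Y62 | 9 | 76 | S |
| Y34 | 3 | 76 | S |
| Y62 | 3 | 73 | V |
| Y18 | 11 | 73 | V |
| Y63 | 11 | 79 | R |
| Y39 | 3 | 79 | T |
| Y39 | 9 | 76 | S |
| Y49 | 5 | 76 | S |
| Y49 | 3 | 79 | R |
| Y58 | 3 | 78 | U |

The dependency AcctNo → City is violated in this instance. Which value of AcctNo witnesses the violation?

AcctNo=76: 4 rows → City = S, S, S, S ✓
AcctNo=73: 2 rows → City = V, V ✓
AcctNo=79: 3 rows → City takes values {R, T} — violation
AcctNo=78: 1 row → City = U ✓
The only AcctNo value with inconsistent City is AcctNo=79.

79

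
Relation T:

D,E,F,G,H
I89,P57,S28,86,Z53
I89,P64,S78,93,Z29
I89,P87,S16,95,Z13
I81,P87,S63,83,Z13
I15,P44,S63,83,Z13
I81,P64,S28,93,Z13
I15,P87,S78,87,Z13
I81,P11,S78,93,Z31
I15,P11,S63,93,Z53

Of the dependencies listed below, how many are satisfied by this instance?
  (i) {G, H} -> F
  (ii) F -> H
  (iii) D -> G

1

(i) {G, H} -> F: every LHS value maps to a single RHS value — holds.
(ii) F -> H: F=S28: 2 rows → H takes values {Z53, Z13} — violation; F=S78: 3 rows → H takes values {Z29, Z13, Z31} — violation; F=S63: 3 rows → H takes values {Z13, Z53} — violation — fails.
(iii) D -> G: D=I89: 3 rows → G takes values {86, 93, 95} — violation; D=I81: 3 rows → G takes values {83, 93} — violation; D=I15: 3 rows → G takes values {83, 87, 93} — violation — fails.
1 of the 3 dependencies holds.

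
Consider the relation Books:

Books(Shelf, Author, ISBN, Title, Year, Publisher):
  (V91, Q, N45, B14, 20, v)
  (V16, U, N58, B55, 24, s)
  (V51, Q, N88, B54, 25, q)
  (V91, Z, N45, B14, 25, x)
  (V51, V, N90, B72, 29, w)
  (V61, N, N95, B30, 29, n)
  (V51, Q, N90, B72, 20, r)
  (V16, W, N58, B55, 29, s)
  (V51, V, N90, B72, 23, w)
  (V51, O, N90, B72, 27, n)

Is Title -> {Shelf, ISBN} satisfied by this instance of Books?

Yes

Title=B14: 2 rows → {Shelf,ISBN} = (V91, N45), (V91, N45) ✓
Title=B55: 2 rows → {Shelf,ISBN} = (V16, N58), (V16, N58) ✓
Title=B54: 1 row → {Shelf,ISBN} = (V51, N88) ✓
Title=B72: 4 rows → {Shelf,ISBN} = (V51, N90), (V51, N90), (V51, N90), (V51, N90) ✓
Title=B30: 1 row → {Shelf,ISBN} = (V61, N95) ✓
Every Title value is associated with a single {Shelf, ISBN} value, so Title -> {Shelf, ISBN} holds.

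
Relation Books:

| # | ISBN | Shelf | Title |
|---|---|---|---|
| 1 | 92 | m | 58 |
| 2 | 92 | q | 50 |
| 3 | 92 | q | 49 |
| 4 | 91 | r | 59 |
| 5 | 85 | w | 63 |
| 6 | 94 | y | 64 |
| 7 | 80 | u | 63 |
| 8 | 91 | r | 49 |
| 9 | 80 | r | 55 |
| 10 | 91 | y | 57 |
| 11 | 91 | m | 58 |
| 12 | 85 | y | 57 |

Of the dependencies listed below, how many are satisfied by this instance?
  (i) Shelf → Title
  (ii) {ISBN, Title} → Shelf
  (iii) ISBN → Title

(i) Shelf → Title: Shelf=q: rows 2, 3 → Title takes values {50, 49} — violation; Shelf=r: rows 4, 8, 9 → Title takes values {59, 49, 55} — violation; Shelf=y: rows 6, 10, 12 → Title takes values {64, 57} — violation — fails.
(ii) {ISBN, Title} → Shelf: every LHS value maps to a single RHS value — holds.
(iii) ISBN → Title: ISBN=92: rows 1, 2, 3 → Title takes values {58, 50, 49} — violation; ISBN=91: rows 4, 8, 10, 11 → Title takes values {59, 49, 57, 58} — violation; ISBN=85: rows 5, 12 → Title takes values {63, 57} — violation; ISBN=80: rows 7, 9 → Title takes values {63, 55} — violation — fails.
1 of the 3 dependencies holds.

1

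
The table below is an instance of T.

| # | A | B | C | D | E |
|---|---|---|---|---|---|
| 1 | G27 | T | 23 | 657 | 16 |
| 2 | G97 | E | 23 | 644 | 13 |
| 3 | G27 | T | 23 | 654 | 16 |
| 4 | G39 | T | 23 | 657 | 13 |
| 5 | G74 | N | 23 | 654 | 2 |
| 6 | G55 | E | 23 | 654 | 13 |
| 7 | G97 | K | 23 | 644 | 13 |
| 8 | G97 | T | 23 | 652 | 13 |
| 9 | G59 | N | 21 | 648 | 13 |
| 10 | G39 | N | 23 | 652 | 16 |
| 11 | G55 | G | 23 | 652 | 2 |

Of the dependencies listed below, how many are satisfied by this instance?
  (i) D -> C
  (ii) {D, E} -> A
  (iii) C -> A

2

(i) D -> C: every LHS value maps to a single RHS value — holds.
(ii) {D, E} -> A: every LHS value maps to a single RHS value — holds.
(iii) C -> A: C=23: rows 1, 2, 3, 4, 5, 6, 7, 8, 10, 11 → A takes values {G27, G97, G39, G74, G55} — violation — fails.
2 of the 3 dependencies hold.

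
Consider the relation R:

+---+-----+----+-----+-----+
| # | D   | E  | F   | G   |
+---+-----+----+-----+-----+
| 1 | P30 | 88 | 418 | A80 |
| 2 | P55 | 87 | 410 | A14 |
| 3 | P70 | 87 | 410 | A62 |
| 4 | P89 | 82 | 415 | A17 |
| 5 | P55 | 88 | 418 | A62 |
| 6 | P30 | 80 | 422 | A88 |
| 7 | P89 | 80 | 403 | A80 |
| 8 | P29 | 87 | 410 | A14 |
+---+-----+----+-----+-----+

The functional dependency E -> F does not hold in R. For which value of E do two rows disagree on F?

E=88: rows 1, 5 → F = 418, 418 ✓
E=87: rows 2, 3, 8 → F = 410, 410, 410 ✓
E=82: row 4 → F = 415 ✓
E=80: rows 6, 7 → F takes values {422, 403} — violation
The only E value with inconsistent F is E=80.

80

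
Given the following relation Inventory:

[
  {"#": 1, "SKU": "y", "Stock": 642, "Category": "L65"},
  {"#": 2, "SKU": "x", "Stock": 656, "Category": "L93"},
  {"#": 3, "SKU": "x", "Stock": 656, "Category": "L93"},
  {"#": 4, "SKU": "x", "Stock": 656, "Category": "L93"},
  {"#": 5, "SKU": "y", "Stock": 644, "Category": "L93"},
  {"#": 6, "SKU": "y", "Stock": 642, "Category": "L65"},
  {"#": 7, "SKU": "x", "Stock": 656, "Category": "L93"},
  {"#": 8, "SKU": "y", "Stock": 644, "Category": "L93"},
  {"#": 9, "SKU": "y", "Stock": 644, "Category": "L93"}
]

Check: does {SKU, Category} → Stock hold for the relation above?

(SKU=y, Category=L65): rows 1, 6 → Stock = 642, 642 ✓
(SKU=x, Category=L93): rows 2, 3, 4, 7 → Stock = 656, 656, 656, 656 ✓
(SKU=y, Category=L93): rows 5, 8, 9 → Stock = 644, 644, 644 ✓
Every {SKU, Category} value is associated with a single Stock value, so {SKU, Category} → Stock holds.

Yes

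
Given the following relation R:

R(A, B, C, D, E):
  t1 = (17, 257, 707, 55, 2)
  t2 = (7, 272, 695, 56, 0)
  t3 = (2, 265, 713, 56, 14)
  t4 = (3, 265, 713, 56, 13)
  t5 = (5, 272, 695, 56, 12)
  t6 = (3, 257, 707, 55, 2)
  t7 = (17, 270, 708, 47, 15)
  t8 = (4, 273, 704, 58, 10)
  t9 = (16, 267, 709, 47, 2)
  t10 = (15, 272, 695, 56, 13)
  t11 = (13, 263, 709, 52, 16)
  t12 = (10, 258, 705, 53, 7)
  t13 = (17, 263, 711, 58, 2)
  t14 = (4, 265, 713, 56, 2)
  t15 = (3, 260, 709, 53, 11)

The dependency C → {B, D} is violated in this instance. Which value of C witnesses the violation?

709

C=707: rows 1, 6 → {B,D} = (257, 55), (257, 55) ✓
C=695: rows 2, 5, 10 → {B,D} = (272, 56), (272, 56), (272, 56) ✓
C=713: rows 3, 4, 14 → {B,D} = (265, 56), (265, 56), (265, 56) ✓
C=708: row 7 → {B,D} = (270, 47) ✓
C=704: row 8 → {B,D} = (273, 58) ✓
C=709: rows 9, 11, 15 → {B,D} takes values {(267, 47), (263, 52), (260, 53)} — violation
C=705: row 12 → {B,D} = (258, 53) ✓
C=711: row 13 → {B,D} = (263, 58) ✓
The only C value with inconsistent RHS is C=709.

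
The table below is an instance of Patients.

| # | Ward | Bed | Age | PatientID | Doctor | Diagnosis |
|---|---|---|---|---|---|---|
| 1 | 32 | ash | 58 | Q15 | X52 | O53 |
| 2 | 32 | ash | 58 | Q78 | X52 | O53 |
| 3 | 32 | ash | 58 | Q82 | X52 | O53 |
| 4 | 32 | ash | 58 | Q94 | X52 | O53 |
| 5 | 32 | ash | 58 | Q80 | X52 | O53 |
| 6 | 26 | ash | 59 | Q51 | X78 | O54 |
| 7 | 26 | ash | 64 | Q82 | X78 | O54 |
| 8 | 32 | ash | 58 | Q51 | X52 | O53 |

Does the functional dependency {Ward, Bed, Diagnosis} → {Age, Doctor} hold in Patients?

(Ward=32, Bed=ash, Diagnosis=O53): rows 1, 2, 3, 4, 5, 8 → {Age,Doctor} = (58, X52), (58, X52), (58, X52), (58, X52), (58, X52), (58, X52) ✓
(Ward=26, Bed=ash, Diagnosis=O54): rows 6, 7 → {Age,Doctor} takes values {(59, X78), (64, X78)} — violation
Two rows agree on {Ward, Bed, Diagnosis} but differ on {Age, Doctor}, so {Ward, Bed, Diagnosis} → {Age, Doctor} does not hold.

No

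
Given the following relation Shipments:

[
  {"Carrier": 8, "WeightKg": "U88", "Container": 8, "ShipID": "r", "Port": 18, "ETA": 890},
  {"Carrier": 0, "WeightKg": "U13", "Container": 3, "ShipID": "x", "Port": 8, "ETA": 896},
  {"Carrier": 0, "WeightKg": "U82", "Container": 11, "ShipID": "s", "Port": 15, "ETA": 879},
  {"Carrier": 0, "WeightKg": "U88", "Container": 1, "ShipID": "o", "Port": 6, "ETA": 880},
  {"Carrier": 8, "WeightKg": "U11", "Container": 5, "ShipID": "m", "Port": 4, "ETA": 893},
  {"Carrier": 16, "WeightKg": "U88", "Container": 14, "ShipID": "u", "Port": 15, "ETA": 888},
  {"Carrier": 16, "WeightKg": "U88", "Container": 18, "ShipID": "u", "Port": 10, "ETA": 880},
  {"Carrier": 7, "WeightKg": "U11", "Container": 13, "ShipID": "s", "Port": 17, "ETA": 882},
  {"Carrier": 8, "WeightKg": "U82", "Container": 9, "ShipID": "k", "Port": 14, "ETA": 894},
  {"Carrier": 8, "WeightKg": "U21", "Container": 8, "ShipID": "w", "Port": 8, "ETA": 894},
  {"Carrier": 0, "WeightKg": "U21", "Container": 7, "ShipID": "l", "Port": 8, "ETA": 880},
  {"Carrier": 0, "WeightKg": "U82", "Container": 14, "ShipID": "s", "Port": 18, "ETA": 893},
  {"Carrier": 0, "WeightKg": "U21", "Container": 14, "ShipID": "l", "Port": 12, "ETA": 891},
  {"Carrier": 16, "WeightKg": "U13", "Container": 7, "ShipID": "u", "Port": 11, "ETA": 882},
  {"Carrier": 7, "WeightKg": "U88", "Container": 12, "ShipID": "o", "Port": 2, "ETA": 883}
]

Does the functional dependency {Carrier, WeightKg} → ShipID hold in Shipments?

Yes

(Carrier=8, WeightKg=U88): 1 row → ShipID = r ✓
(Carrier=0, WeightKg=U13): 1 row → ShipID = x ✓
(Carrier=0, WeightKg=U82): 2 rows → ShipID = s, s ✓
(Carrier=0, WeightKg=U88): 1 row → ShipID = o ✓
(Carrier=8, WeightKg=U11): 1 row → ShipID = m ✓
(Carrier=16, WeightKg=U88): 2 rows → ShipID = u, u ✓
(Carrier=7, WeightKg=U11): 1 row → ShipID = s ✓
(Carrier=8, WeightKg=U82): 1 row → ShipID = k ✓
(Carrier=8, WeightKg=U21): 1 row → ShipID = w ✓
(Carrier=0, WeightKg=U21): 2 rows → ShipID = l, l ✓
(Carrier=16, WeightKg=U13): 1 row → ShipID = u ✓
(Carrier=7, WeightKg=U88): 1 row → ShipID = o ✓
Every {Carrier, WeightKg} value is associated with a single ShipID value, so {Carrier, WeightKg} → ShipID holds.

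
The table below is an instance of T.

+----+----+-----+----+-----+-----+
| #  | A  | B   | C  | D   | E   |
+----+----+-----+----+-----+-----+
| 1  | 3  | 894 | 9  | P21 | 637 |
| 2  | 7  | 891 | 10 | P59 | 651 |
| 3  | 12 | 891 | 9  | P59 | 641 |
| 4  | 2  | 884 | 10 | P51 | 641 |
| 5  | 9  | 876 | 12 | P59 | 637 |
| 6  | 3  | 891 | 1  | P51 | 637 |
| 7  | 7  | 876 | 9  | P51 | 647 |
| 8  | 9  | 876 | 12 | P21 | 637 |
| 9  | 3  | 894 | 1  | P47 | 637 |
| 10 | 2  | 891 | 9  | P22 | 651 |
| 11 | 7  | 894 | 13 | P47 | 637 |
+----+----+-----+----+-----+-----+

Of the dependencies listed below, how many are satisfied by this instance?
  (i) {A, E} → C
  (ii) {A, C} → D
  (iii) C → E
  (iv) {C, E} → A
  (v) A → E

1

(i) {A, E} → C: (A=3, E=637): rows 1, 6, 9 → C takes values {9, 1} — violation — fails.
(ii) {A, C} → D: (A=9, C=12): rows 5, 8 → D takes values {P59, P21} — violation; (A=3, C=1): rows 6, 9 → D takes values {P51, P47} — violation — fails.
(iii) C → E: C=9: rows 1, 3, 7, 10 → E takes values {637, 641, 647, 651} — violation; C=10: rows 2, 4 → E takes values {651, 641} — violation — fails.
(iv) {C, E} → A: every LHS value maps to a single RHS value — holds.
(v) A → E: A=7: rows 2, 7, 11 → E takes values {651, 647, 637} — violation; A=2: rows 4, 10 → E takes values {641, 651} — violation — fails.
1 of the 5 dependencies holds.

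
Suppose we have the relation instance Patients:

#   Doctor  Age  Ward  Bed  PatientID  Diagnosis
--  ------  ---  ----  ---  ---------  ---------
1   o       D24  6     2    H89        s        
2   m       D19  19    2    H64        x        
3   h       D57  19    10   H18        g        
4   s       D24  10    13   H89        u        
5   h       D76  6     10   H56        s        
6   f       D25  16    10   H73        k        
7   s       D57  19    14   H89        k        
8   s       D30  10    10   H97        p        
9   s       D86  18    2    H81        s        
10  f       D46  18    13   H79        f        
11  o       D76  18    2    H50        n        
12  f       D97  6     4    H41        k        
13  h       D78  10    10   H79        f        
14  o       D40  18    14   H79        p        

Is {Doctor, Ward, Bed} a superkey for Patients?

Yes

All 14 rows have distinct {Doctor, Ward, Bed} values, so {Doctor, Ward, Bed} → (all attributes) holds and {Doctor, Ward, Bed} is a superkey.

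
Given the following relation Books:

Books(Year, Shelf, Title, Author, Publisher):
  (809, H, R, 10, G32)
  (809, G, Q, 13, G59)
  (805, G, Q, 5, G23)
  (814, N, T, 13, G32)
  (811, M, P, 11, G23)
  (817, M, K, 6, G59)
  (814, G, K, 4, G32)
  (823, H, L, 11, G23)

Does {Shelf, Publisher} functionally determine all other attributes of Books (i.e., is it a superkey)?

All 8 rows have distinct {Shelf, Publisher} values, so {Shelf, Publisher} → (all attributes) holds and {Shelf, Publisher} is a superkey.

Yes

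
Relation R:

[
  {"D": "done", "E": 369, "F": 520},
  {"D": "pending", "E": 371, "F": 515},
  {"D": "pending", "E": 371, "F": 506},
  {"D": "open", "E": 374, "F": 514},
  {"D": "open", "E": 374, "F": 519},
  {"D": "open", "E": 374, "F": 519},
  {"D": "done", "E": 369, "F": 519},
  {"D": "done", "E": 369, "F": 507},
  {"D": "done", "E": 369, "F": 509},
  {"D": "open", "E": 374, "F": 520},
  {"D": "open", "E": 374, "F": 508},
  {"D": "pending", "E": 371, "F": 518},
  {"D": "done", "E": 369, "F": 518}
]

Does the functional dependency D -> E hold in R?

D=done: 5 rows → E = 369, 369, 369, 369, 369 ✓
D=pending: 3 rows → E = 371, 371, 371 ✓
D=open: 5 rows → E = 374, 374, 374, 374, 374 ✓
Every D value is associated with a single E value, so D -> E holds.

Yes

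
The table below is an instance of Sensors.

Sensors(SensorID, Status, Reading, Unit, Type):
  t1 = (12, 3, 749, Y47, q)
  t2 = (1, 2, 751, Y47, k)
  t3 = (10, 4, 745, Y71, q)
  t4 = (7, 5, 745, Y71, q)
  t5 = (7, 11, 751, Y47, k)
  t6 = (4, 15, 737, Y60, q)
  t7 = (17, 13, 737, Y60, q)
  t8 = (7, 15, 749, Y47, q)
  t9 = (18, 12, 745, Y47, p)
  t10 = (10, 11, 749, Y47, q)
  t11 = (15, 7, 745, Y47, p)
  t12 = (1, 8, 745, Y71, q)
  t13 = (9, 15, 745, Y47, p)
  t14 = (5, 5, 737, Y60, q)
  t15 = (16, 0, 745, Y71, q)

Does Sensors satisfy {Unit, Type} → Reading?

(Unit=Y47, Type=q): rows 1, 8, 10 → Reading = 749, 749, 749 ✓
(Unit=Y47, Type=k): rows 2, 5 → Reading = 751, 751 ✓
(Unit=Y71, Type=q): rows 3, 4, 12, 15 → Reading = 745, 745, 745, 745 ✓
(Unit=Y60, Type=q): rows 6, 7, 14 → Reading = 737, 737, 737 ✓
(Unit=Y47, Type=p): rows 9, 11, 13 → Reading = 745, 745, 745 ✓
Every {Unit, Type} value is associated with a single Reading value, so {Unit, Type} → Reading holds.

Yes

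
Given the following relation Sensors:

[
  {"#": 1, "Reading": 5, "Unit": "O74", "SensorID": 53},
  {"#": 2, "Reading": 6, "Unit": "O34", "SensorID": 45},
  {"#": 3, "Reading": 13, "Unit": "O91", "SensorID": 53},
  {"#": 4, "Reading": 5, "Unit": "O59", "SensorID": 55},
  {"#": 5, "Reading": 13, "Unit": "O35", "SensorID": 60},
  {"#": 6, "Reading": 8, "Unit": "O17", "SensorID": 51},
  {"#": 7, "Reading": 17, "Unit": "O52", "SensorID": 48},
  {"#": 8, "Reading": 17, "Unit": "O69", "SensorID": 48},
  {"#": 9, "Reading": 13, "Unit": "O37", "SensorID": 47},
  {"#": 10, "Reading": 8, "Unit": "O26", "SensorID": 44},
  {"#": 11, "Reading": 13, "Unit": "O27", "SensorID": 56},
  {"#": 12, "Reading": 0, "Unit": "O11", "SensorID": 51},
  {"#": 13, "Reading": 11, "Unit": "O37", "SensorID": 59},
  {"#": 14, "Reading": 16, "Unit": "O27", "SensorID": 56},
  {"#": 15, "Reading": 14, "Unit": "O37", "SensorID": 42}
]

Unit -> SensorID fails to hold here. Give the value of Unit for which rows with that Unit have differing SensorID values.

O37

Unit=O74: row 1 → SensorID = 53 ✓
Unit=O34: row 2 → SensorID = 45 ✓
Unit=O91: row 3 → SensorID = 53 ✓
Unit=O59: row 4 → SensorID = 55 ✓
Unit=O35: row 5 → SensorID = 60 ✓
Unit=O17: row 6 → SensorID = 51 ✓
Unit=O52: row 7 → SensorID = 48 ✓
Unit=O69: row 8 → SensorID = 48 ✓
Unit=O37: rows 9, 13, 15 → SensorID takes values {47, 59, 42} — violation
Unit=O26: row 10 → SensorID = 44 ✓
Unit=O27: rows 11, 14 → SensorID = 56, 56 ✓
Unit=O11: row 12 → SensorID = 51 ✓
The only Unit value with inconsistent SensorID is Unit=O37.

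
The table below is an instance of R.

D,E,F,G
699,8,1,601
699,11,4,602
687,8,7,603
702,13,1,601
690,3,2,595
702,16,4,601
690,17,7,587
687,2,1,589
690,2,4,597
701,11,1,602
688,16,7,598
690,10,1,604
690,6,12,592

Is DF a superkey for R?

All 13 rows have distinct DF values, so DF → (all attributes) holds and DF is a superkey.

Yes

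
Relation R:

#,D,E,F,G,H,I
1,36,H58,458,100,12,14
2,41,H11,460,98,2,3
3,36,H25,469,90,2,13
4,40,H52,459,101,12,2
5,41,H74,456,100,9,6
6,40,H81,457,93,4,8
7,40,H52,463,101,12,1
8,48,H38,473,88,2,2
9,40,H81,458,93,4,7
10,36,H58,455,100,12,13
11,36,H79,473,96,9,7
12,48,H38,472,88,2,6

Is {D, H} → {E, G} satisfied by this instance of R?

(D=36, H=12): rows 1, 10 → {E,G} = (H58, 100), (H58, 100) ✓
(D=41, H=2): row 2 → {E,G} = (H11, 98) ✓
(D=36, H=2): row 3 → {E,G} = (H25, 90) ✓
(D=40, H=12): rows 4, 7 → {E,G} = (H52, 101), (H52, 101) ✓
(D=41, H=9): row 5 → {E,G} = (H74, 100) ✓
(D=40, H=4): rows 6, 9 → {E,G} = (H81, 93), (H81, 93) ✓
(D=48, H=2): rows 8, 12 → {E,G} = (H38, 88), (H38, 88) ✓
(D=36, H=9): row 11 → {E,G} = (H79, 96) ✓
Every {D, H} value is associated with a single {E, G} value, so {D, H} → {E, G} holds.

Yes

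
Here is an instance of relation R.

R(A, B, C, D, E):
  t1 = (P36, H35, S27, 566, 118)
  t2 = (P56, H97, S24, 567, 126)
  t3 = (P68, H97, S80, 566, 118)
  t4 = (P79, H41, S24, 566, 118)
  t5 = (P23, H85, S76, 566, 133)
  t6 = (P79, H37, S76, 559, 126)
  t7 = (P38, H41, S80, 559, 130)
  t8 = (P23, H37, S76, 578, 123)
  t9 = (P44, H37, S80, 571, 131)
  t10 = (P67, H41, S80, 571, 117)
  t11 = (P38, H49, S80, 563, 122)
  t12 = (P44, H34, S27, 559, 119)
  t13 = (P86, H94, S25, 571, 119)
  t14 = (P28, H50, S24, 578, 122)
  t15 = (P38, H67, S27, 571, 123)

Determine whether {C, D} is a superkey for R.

Rows 9 and 10 have the same {C, D} value (C=S80, D=571) but are distinct tuples, so {C, D} does not determine every attribute — not a superkey.

No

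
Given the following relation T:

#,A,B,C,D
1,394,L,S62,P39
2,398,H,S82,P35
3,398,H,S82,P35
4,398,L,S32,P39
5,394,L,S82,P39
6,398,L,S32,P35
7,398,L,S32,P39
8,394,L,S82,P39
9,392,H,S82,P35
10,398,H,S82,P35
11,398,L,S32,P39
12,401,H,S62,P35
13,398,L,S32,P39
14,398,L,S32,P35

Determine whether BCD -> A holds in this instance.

(B=L, C=S62, D=P39): row 1 → A = 394 ✓
(B=H, C=S82, D=P35): rows 2, 3, 9, 10 → A takes values {398, 392} — violation
(B=L, C=S32, D=P39): rows 4, 7, 11, 13 → A = 398, 398, 398, 398 ✓
(B=L, C=S82, D=P39): rows 5, 8 → A = 394, 394 ✓
(B=L, C=S32, D=P35): rows 6, 14 → A = 398, 398 ✓
(B=H, C=S62, D=P35): row 12 → A = 401 ✓
Two rows agree on BCD but differ on A, so BCD -> A does not hold.

No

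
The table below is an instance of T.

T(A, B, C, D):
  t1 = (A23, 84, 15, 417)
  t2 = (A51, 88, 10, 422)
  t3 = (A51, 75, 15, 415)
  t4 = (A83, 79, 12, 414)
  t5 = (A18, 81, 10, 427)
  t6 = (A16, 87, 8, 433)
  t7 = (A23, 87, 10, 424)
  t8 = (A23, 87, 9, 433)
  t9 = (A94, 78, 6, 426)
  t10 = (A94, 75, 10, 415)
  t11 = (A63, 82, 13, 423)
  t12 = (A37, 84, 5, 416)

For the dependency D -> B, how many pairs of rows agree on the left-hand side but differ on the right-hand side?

0

D=415: all 2 rows agree on B — 0 pairs.
D=433: all 2 rows agree on B — 0 pairs.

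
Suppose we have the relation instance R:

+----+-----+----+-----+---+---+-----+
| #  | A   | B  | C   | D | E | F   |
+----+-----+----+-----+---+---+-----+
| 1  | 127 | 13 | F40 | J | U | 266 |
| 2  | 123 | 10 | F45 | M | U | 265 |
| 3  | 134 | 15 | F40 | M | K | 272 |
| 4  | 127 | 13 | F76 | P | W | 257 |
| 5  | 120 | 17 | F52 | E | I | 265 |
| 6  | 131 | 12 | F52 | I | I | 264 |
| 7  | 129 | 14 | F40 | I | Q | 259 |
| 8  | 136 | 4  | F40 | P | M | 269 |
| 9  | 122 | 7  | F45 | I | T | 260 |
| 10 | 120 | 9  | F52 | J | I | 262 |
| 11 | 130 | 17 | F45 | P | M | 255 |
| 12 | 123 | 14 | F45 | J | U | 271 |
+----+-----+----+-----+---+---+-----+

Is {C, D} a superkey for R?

Yes

All 12 rows have distinct {C, D} values, so {C, D} → (all attributes) holds and {C, D} is a superkey.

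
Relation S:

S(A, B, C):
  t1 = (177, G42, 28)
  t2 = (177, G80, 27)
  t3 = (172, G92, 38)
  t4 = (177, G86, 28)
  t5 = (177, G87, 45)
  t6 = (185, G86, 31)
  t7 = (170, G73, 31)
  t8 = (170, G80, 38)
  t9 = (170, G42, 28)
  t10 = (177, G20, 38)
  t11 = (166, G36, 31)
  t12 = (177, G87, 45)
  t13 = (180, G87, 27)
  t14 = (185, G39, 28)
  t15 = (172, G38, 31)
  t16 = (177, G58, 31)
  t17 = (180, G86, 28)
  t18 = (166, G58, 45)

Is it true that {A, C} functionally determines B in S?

No

(A=177, C=28): rows 1, 4 → B takes values {G42, G86} — violation
(A=177, C=27): row 2 → B = G80 ✓
(A=172, C=38): row 3 → B = G92 ✓
(A=177, C=45): rows 5, 12 → B = G87, G87 ✓
(A=185, C=31): row 6 → B = G86 ✓
(A=170, C=31): row 7 → B = G73 ✓
(A=170, C=38): row 8 → B = G80 ✓
(A=170, C=28): row 9 → B = G42 ✓
(A=177, C=38): row 10 → B = G20 ✓
(A=166, C=31): row 11 → B = G36 ✓
(A=180, C=27): row 13 → B = G87 ✓
(A=185, C=28): row 14 → B = G39 ✓
(A=172, C=31): row 15 → B = G38 ✓
(A=177, C=31): row 16 → B = G58 ✓
(A=180, C=28): row 17 → B = G86 ✓
(A=166, C=45): row 18 → B = G58 ✓
Two rows agree on {A, C} but differ on B, so {A, C} → B does not hold.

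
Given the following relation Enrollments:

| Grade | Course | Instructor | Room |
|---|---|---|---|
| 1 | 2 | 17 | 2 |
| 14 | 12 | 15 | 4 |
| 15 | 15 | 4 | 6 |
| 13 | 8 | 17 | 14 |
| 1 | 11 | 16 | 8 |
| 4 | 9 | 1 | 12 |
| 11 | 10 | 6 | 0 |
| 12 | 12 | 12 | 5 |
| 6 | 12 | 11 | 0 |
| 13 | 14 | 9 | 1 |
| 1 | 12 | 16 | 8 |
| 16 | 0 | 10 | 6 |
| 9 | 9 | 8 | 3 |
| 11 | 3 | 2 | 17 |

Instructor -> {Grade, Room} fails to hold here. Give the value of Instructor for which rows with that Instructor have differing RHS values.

17

Instructor=17: 2 rows → {Grade,Room} takes values {(1, 2), (13, 14)} — violation
Instructor=15: 1 row → {Grade,Room} = (14, 4) ✓
Instructor=4: 1 row → {Grade,Room} = (15, 6) ✓
Instructor=16: 2 rows → {Grade,Room} = (1, 8), (1, 8) ✓
Instructor=1: 1 row → {Grade,Room} = (4, 12) ✓
Instructor=6: 1 row → {Grade,Room} = (11, 0) ✓
Instructor=12: 1 row → {Grade,Room} = (12, 5) ✓
Instructor=11: 1 row → {Grade,Room} = (6, 0) ✓
Instructor=9: 1 row → {Grade,Room} = (13, 1) ✓
Instructor=10: 1 row → {Grade,Room} = (16, 6) ✓
Instructor=8: 1 row → {Grade,Room} = (9, 3) ✓
Instructor=2: 1 row → {Grade,Room} = (11, 17) ✓
The only Instructor value with inconsistent RHS is Instructor=17.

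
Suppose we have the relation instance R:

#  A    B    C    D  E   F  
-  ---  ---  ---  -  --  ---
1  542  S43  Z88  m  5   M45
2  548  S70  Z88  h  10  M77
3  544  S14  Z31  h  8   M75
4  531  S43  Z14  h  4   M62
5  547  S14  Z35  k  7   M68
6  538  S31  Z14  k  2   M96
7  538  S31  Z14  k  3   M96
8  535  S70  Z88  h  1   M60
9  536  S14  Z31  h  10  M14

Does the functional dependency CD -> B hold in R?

Yes

(C=Z88, D=m): row 1 → B = S43 ✓
(C=Z88, D=h): rows 2, 8 → B = S70, S70 ✓
(C=Z31, D=h): rows 3, 9 → B = S14, S14 ✓
(C=Z14, D=h): row 4 → B = S43 ✓
(C=Z35, D=k): row 5 → B = S14 ✓
(C=Z14, D=k): rows 6, 7 → B = S31, S31 ✓
Every CD value is associated with a single B value, so CD -> B holds.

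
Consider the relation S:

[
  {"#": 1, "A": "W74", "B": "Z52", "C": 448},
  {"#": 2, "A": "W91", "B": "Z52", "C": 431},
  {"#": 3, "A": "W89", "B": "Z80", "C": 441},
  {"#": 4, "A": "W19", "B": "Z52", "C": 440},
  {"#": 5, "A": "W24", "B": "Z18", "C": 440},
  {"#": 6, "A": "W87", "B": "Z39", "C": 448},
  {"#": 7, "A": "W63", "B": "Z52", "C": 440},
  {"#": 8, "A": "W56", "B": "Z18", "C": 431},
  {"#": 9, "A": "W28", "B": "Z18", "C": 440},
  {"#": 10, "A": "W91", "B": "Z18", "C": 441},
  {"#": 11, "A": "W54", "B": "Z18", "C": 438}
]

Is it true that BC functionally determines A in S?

No

(B=Z52, C=448): row 1 → A = W74 ✓
(B=Z52, C=431): row 2 → A = W91 ✓
(B=Z80, C=441): row 3 → A = W89 ✓
(B=Z52, C=440): rows 4, 7 → A takes values {W19, W63} — violation
(B=Z18, C=440): rows 5, 9 → A takes values {W24, W28} — violation
(B=Z39, C=448): row 6 → A = W87 ✓
(B=Z18, C=431): row 8 → A = W56 ✓
(B=Z18, C=441): row 10 → A = W91 ✓
(B=Z18, C=438): row 11 → A = W54 ✓
Two rows agree on BC but differ on A, so BC -> A does not hold.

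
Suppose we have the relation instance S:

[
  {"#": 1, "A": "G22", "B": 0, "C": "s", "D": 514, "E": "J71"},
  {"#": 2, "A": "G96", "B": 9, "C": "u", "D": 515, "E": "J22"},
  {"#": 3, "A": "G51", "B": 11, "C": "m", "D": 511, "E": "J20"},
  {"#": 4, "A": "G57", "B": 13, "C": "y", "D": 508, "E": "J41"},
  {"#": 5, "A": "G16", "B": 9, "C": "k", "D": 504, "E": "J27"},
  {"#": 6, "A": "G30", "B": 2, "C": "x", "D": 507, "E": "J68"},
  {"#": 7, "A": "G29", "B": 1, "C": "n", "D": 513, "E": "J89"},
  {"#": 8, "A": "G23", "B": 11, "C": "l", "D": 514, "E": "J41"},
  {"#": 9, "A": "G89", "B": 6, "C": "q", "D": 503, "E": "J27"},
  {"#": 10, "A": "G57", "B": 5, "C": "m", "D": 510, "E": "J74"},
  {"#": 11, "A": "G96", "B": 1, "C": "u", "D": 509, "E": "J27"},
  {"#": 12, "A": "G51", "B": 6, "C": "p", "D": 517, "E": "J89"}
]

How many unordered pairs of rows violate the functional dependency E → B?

E=J41: violating pairs (4,8) — 1 pair.
E=J27: violating pairs (5,9), (5,11), (9,11) — 3 pairs.
E=J89: violating pairs (7,12) — 1 pair.

5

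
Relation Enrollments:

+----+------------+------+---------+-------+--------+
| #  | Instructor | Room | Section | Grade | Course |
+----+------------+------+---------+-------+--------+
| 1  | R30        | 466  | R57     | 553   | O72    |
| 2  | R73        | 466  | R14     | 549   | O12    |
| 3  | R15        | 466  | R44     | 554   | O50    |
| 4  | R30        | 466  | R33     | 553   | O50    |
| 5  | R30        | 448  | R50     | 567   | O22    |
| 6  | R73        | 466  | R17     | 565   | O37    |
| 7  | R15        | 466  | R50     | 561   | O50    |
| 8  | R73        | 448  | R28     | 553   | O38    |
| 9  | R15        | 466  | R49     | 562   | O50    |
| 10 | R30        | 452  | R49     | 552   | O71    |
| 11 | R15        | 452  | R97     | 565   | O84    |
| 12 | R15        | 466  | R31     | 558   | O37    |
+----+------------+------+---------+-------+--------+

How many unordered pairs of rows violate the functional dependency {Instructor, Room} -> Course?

5

(Instructor=R30, Room=466): violating pairs (1,4) — 1 pair.
(Instructor=R73, Room=466): violating pairs (2,6) — 1 pair.
(Instructor=R15, Room=466): violating pairs (3,12), (7,12), (9,12) — 3 pairs.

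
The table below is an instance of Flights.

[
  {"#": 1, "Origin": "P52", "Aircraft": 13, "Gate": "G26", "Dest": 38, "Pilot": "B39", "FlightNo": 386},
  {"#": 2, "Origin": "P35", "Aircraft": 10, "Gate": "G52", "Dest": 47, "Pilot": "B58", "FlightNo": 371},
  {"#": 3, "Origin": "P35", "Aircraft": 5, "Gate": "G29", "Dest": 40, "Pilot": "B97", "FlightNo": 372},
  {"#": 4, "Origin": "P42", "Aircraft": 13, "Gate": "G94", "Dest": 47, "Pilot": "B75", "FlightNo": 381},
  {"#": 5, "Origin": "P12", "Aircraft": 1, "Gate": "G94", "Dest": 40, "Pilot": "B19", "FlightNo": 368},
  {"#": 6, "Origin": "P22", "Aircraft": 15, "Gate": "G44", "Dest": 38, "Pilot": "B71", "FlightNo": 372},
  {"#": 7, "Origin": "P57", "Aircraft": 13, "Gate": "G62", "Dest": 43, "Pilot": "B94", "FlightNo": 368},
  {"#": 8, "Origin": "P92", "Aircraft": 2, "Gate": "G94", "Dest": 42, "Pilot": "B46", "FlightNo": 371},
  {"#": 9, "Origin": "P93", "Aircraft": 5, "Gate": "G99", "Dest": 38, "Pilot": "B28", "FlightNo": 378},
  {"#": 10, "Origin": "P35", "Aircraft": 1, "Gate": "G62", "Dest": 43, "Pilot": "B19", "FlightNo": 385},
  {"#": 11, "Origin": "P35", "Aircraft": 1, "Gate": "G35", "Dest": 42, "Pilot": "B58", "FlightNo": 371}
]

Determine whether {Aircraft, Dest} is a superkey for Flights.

Yes

All 11 rows have distinct {Aircraft, Dest} values, so {Aircraft, Dest} → (all attributes) holds and {Aircraft, Dest} is a superkey.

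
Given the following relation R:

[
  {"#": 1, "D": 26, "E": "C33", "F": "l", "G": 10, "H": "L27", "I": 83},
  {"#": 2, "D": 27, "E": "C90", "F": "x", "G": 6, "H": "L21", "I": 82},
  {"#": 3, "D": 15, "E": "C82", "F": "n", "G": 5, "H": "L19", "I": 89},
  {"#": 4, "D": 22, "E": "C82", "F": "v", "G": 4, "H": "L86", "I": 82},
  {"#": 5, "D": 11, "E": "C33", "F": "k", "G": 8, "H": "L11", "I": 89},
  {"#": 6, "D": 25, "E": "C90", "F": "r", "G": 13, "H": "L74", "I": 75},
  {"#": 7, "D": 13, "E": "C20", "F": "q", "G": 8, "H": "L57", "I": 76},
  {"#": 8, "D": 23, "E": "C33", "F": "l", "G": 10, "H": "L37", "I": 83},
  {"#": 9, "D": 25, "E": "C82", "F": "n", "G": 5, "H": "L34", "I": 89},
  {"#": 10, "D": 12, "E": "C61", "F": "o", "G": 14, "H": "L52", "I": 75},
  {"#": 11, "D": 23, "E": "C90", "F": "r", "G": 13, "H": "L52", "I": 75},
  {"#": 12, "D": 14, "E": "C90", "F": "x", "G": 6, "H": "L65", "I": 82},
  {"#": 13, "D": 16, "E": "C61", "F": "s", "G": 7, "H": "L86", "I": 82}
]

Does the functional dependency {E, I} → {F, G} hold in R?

(E=C33, I=83): rows 1, 8 → {F,G} = (l, 10), (l, 10) ✓
(E=C90, I=82): rows 2, 12 → {F,G} = (x, 6), (x, 6) ✓
(E=C82, I=89): rows 3, 9 → {F,G} = (n, 5), (n, 5) ✓
(E=C82, I=82): row 4 → {F,G} = (v, 4) ✓
(E=C33, I=89): row 5 → {F,G} = (k, 8) ✓
(E=C90, I=75): rows 6, 11 → {F,G} = (r, 13), (r, 13) ✓
(E=C20, I=76): row 7 → {F,G} = (q, 8) ✓
(E=C61, I=75): row 10 → {F,G} = (o, 14) ✓
(E=C61, I=82): row 13 → {F,G} = (s, 7) ✓
Every {E, I} value is associated with a single {F, G} value, so {E, I} → {F, G} holds.

Yes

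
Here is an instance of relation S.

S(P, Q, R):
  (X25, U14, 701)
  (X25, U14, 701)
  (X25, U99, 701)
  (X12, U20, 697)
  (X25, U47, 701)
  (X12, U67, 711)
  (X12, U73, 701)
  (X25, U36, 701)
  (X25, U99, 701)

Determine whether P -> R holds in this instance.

No

P=X25: 6 rows → R = 701, 701, 701, 701, 701, 701 ✓
P=X12: 3 rows → R takes values {697, 711, 701} — violation
Two rows agree on P but differ on R, so P -> R does not hold.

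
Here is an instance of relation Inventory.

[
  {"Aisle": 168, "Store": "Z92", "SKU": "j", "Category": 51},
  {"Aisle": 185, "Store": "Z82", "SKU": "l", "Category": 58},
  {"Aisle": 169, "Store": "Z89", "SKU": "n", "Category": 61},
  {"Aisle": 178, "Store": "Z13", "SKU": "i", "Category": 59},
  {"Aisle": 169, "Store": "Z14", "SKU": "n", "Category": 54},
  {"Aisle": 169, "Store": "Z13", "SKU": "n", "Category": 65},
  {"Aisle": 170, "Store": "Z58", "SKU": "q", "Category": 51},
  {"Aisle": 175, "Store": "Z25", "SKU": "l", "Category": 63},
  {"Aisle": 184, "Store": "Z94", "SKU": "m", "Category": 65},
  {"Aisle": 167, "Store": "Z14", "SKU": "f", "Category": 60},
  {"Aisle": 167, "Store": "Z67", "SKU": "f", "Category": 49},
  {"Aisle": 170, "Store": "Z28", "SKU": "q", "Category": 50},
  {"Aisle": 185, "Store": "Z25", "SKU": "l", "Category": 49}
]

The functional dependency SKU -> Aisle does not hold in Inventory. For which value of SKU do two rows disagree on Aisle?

SKU=j: 1 row → Aisle = 168 ✓
SKU=l: 3 rows → Aisle takes values {185, 175} — violation
SKU=n: 3 rows → Aisle = 169, 169, 169 ✓
SKU=i: 1 row → Aisle = 178 ✓
SKU=q: 2 rows → Aisle = 170, 170 ✓
SKU=m: 1 row → Aisle = 184 ✓
SKU=f: 2 rows → Aisle = 167, 167 ✓
The only SKU value with inconsistent Aisle is SKU=l.

l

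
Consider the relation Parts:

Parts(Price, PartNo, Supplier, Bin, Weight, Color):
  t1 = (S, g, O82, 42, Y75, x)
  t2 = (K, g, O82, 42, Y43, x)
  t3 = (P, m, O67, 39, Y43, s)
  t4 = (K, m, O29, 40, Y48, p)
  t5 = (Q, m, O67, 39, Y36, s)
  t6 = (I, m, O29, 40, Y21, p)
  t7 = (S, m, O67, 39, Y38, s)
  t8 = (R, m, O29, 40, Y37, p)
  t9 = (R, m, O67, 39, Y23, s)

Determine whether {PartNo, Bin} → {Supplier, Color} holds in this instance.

(PartNo=g, Bin=42): rows 1, 2 → {Supplier,Color} = (O82, x), (O82, x) ✓
(PartNo=m, Bin=39): rows 3, 5, 7, 9 → {Supplier,Color} = (O67, s), (O67, s), (O67, s), (O67, s) ✓
(PartNo=m, Bin=40): rows 4, 6, 8 → {Supplier,Color} = (O29, p), (O29, p), (O29, p) ✓
Every {PartNo, Bin} value is associated with a single {Supplier, Color} value, so {PartNo, Bin} → {Supplier, Color} holds.

Yes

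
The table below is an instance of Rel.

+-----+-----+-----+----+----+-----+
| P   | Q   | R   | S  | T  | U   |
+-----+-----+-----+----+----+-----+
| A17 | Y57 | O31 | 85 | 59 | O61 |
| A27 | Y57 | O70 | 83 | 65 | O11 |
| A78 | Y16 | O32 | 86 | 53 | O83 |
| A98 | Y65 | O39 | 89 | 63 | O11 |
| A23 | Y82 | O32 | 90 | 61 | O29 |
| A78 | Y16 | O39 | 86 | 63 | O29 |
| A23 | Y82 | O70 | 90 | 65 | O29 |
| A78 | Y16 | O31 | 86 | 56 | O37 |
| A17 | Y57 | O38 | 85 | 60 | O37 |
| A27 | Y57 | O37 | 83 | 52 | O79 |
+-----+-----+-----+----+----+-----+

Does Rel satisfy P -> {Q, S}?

P=A17: 2 rows → {Q,S} = (Y57, 85), (Y57, 85) ✓
P=A27: 2 rows → {Q,S} = (Y57, 83), (Y57, 83) ✓
P=A78: 3 rows → {Q,S} = (Y16, 86), (Y16, 86), (Y16, 86) ✓
P=A98: 1 row → {Q,S} = (Y65, 89) ✓
P=A23: 2 rows → {Q,S} = (Y82, 90), (Y82, 90) ✓
Every P value is associated with a single {Q, S} value, so P -> {Q, S} holds.

Yes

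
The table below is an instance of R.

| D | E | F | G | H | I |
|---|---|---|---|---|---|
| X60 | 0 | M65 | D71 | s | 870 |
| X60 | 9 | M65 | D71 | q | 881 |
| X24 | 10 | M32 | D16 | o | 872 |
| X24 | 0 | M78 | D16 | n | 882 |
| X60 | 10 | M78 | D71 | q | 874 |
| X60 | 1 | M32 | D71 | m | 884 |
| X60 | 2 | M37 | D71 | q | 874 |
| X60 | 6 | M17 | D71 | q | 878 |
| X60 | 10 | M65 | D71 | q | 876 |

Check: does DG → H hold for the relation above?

(D=X60, G=D71): 7 rows → H takes values {s, q, m} — violation
(D=X24, G=D16): 2 rows → H takes values {o, n} — violation
Two rows agree on DG but differ on H, so DG → H does not hold.

No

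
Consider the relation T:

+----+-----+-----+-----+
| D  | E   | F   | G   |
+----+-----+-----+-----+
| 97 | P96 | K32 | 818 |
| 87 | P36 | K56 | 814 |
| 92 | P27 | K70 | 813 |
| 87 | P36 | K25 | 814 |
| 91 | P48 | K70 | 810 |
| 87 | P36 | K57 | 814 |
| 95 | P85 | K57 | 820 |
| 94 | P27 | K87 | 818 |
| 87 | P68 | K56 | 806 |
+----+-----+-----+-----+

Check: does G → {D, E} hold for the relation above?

G=818: 2 rows → {D,E} takes values {(97, P96), (94, P27)} — violation
G=814: 3 rows → {D,E} = (87, P36), (87, P36), (87, P36) ✓
G=813: 1 row → {D,E} = (92, P27) ✓
G=810: 1 row → {D,E} = (91, P48) ✓
G=820: 1 row → {D,E} = (95, P85) ✓
G=806: 1 row → {D,E} = (87, P68) ✓
Two rows agree on G but differ on {D, E}, so G → {D, E} does not hold.

No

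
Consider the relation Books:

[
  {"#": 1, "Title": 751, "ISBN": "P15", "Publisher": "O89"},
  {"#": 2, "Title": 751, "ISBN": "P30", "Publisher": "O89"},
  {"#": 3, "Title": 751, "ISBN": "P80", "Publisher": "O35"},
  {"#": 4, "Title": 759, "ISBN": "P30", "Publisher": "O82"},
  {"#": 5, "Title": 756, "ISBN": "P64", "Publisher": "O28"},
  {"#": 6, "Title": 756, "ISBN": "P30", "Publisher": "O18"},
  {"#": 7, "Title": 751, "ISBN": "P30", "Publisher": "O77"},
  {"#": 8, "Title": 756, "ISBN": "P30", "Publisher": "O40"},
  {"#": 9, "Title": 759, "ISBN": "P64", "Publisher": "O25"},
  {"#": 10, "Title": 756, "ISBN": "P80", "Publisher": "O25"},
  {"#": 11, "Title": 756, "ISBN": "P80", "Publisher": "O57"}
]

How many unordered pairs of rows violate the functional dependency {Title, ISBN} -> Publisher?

(Title=751, ISBN=P30): violating pairs (2,7) — 1 pair.
(Title=756, ISBN=P30): violating pairs (6,8) — 1 pair.
(Title=756, ISBN=P80): violating pairs (10,11) — 1 pair.

3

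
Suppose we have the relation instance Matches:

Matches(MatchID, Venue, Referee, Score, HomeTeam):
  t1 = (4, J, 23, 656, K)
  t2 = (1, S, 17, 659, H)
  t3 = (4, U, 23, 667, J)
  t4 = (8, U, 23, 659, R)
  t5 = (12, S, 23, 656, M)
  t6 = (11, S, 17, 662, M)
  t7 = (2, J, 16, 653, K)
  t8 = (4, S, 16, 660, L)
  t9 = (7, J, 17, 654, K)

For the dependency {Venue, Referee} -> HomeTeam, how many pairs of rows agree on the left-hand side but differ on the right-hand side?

2

(Venue=S, Referee=17): violating pairs (2,6) — 1 pair.
(Venue=U, Referee=23): violating pairs (3,4) — 1 pair.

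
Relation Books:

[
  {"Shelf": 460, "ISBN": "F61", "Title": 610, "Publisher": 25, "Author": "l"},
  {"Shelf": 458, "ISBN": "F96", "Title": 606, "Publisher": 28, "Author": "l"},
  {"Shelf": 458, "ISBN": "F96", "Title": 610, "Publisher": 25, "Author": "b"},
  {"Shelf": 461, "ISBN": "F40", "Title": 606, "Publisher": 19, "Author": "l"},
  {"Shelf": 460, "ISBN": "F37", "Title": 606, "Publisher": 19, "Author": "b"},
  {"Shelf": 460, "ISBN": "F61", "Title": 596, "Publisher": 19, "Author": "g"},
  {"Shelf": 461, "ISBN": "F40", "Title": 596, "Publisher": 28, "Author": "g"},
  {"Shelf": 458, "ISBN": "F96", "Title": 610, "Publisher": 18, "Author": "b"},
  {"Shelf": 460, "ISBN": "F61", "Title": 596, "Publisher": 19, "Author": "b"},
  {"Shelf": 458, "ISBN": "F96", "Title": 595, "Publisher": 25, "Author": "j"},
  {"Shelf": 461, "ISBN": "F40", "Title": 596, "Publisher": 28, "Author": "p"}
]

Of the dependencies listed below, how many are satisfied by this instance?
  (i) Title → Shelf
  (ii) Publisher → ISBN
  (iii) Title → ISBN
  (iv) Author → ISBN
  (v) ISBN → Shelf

1

(i) Title → Shelf: Title=610: 3 rows → Shelf takes values {460, 458} — violation; Title=606: 3 rows → Shelf takes values {458, 461, 460} — violation; Title=596: 4 rows → Shelf takes values {460, 461} — violation — fails.
(ii) Publisher → ISBN: Publisher=25: 3 rows → ISBN takes values {F61, F96} — violation; Publisher=28: 3 rows → ISBN takes values {F96, F40} — violation; Publisher=19: 4 rows → ISBN takes values {F40, F37, F61} — violation — fails.
(iii) Title → ISBN: Title=610: 3 rows → ISBN takes values {F61, F96} — violation; Title=606: 3 rows → ISBN takes values {F96, F40, F37} — violation; Title=596: 4 rows → ISBN takes values {F61, F40} — violation — fails.
(iv) Author → ISBN: Author=l: 3 rows → ISBN takes values {F61, F96, F40} — violation; Author=b: 4 rows → ISBN takes values {F96, F37, F61} — violation; Author=g: 2 rows → ISBN takes values {F61, F40} — violation — fails.
(v) ISBN → Shelf: every LHS value maps to a single RHS value — holds.
1 of the 5 dependencies holds.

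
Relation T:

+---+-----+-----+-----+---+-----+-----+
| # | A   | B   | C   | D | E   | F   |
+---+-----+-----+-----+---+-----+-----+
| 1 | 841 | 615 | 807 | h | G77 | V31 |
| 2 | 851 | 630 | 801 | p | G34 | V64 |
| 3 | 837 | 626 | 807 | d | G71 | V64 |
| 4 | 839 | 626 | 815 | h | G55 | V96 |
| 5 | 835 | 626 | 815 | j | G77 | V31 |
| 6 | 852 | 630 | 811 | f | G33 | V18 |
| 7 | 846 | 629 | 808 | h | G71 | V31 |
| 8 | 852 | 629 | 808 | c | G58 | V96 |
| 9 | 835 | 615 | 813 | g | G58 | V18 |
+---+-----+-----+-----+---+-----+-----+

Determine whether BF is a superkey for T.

Yes

All 9 rows have distinct BF values, so BF → (all attributes) holds and BF is a superkey.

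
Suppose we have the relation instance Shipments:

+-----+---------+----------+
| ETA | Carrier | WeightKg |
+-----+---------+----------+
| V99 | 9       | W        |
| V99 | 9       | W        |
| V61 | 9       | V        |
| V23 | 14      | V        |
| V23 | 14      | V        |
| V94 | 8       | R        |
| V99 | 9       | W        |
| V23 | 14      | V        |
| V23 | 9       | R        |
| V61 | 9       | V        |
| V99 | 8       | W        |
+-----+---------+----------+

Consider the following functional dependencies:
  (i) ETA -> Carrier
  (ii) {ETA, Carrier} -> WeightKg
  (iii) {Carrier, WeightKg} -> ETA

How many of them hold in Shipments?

(i) ETA -> Carrier: ETA=V99: 4 rows → Carrier takes values {9, 8} — violation; ETA=V23: 4 rows → Carrier takes values {14, 9} — violation — fails.
(ii) {ETA, Carrier} -> WeightKg: every LHS value maps to a single RHS value — holds.
(iii) {Carrier, WeightKg} -> ETA: every LHS value maps to a single RHS value — holds.
2 of the 3 dependencies hold.

2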